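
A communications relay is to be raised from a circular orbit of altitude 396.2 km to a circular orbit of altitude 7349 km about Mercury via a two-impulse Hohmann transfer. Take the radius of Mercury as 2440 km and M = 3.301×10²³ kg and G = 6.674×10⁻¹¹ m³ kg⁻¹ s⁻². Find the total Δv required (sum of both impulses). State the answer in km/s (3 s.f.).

μ = GM = 6.674×10⁻¹¹ × 3.301×10²³ = 2.203×10¹³ m³/s².
r₁ = 2440 + 396.2 = 2836.2 km = 2.8362×10⁶ m.
r₂ = 2440 + 7349 = 9789.0 km = 9.7890×10⁶ m.
Transfer ellipse a_t = (r₁ + r₂)/2 = 6.313×10⁶ m.
At r₁: circular v_c1 = √(μ/r₁) = 2787 m/s; transfer-periherm v_p = √[μ(2/r₁ − 1/a_t)] = 3471 m/s.
Δv₁ = v_p − v_c1 = 683.6 m/s.
At r₂: circular v_c2 = √(μ/r₂) = 1500 m/s; transfer-apoherm v_a = √[μ(2/r₂ − 1/a_t)] = 1006 m/s.
Δv₂ = v_c2 − v_a = 494.6 m/s.
Total Δv = Δv₁ + Δv₂ = 1178 m/s = 1.178 km/s.

Δv_total ≈ 1.18 km/s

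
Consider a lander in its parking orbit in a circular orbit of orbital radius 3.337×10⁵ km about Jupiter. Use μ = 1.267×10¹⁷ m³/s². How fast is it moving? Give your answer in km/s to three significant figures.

r = 3.337×10⁵ km = 3.337×10⁸ m.
For a circular orbit v = √(μ/r) = √(1.267×10¹⁷ / 3.337×10⁸) = √(3.797×10⁸) = 19490 m/s.
That is 19.49 km/s.

v ≈ 19.5 km/s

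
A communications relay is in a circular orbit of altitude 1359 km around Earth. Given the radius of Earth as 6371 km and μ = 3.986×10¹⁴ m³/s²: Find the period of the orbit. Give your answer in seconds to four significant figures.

T ≈ 6764 seconds

r = 6371 + 1359 = 7730.0 km = 7.7300×10⁶ m.
Kepler's third law: T = 2π√(r³/μ) = 2π√((7.730×10⁶)³ / 3.986×10¹⁴).
r³/μ = 1.159×10⁶ s², so T = 2π × 1.076×10³ = 6.764×10³ s.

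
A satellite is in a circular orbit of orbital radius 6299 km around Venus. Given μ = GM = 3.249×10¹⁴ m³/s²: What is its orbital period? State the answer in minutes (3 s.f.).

r = 6299 km = 6.299×10⁶ m.
Kepler's third law: T = 2π√(r³/μ) = 2π√((6.299×10⁶)³ / 3.249×10¹⁴).
r³/μ = 7.692×10⁵ s², so T = 2π × 8.771×10² = 5.511×10³ s.
Converting: 5.511×10³ s ÷ 60.00 = 91.85 minutes.

T ≈ 91.8 minutes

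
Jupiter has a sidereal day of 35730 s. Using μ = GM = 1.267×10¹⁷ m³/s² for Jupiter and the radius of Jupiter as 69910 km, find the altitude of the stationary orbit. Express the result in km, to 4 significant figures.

h_sync ≈ 90110 km

A synchronous orbit has period T, so by Kepler's third law a = (μT²/4π²)^(1/3).
μT²/4π² = 1.267×10¹⁷ × (3.573×10⁴)² / 39.48 = 4.097×10²⁴ m³.
a = 1.600×10⁸ m = 1.6002×10⁵ km.
Altitude h = a − R = 1.6002×10⁵ − 69910 = 90105 km.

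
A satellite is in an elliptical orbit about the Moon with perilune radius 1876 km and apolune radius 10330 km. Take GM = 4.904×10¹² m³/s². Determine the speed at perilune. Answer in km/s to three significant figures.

Semi-major axis a = (r_p + r_a)/2 = 6103.0 km = 6.103×10⁶ m.
Vis-viva: v² = μ(2/r − 1/a) = 4.904×10¹² × (1.066×10⁻⁶ − 1.639×10⁻⁷) = 4.425×10⁶ m²/s².
v = 2103 m/s = 2.103 km/s.

v ≈ 2.10 km/s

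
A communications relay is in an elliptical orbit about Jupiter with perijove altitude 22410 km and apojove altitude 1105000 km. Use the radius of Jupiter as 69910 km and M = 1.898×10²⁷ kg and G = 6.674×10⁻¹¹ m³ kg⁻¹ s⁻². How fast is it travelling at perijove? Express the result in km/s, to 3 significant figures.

v ≈ 50.4 km/s

μ = GM = 6.674×10⁻¹¹ × 1.898×10²⁷ = 1.267×10¹⁷ m³/s².
r_p = 69910 + 22410 = 92320 km = 9.2320×10⁷ m.
r_a = 69910 + 1105000 = 1174900 km = 1.1749×10⁹ m.
Semi-major axis a = (r_p + r_a)/2 = 6.3362×10⁵ km = 6.336×10⁸ m.
Vis-viva: v² = μ(2/r − 1/a) = 1.267×10¹⁷ × (2.166×10⁻⁸ − 1.578×10⁻⁹) = 2.544×10⁹ m²/s².
v = 50440 m/s = 50.44 km/s.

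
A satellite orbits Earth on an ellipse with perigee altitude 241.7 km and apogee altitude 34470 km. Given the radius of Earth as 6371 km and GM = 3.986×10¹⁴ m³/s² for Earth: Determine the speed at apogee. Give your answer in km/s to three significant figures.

v ≈ 1.65 km/s

r_p = 6371 + 241.7 = 6612.7 km = 6.6127×10⁶ m.
r_a = 6371 + 34470 = 40841 km = 4.0841×10⁷ m.
Semi-major axis a = (r_p + r_a)/2 = 23727 km = 2.373×10⁷ m.
Vis-viva: v² = μ(2/r − 1/a) = 3.986×10¹⁴ × (4.897×10⁻⁸ − 4.215×10⁻⁸) = 2.720×10⁶ m²/s².
v = 1649 m/s = 1.649 km/s.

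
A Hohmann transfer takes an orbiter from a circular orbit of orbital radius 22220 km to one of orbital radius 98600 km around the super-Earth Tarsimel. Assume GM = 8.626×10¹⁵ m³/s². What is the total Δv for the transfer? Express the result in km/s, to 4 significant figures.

Δv_total ≈ 9.150 km/s

r₁ = 22220 km = 2.222×10⁷ m.
r₂ = 98600 km = 9.860×10⁷ m.
Transfer ellipse a_t = (r₁ + r₂)/2 = 6.041×10⁷ m.
At r₁: circular v_c1 = √(μ/r₁) = 19700 m/s; transfer-periapsis v_p = √[μ(2/r₁ − 1/a_t)] = 25170 m/s.
Δv₁ = v_p − v_c1 = 5469 m/s.
At r₂: circular v_c2 = √(μ/r₂) = 9353 m/s; transfer-apoapsis v_a = √[μ(2/r₂ − 1/a_t)] = 5673 m/s.
Δv₂ = v_c2 − v_a = 3681 m/s.
Total Δv = Δv₁ + Δv₂ = 9150 m/s = 9.150 km/s.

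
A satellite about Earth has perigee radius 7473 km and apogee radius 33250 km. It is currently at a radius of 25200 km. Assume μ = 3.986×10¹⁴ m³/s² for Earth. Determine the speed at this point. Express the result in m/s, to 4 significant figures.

v ≈ 3473 m/s

Semi-major axis a = (r_p + r_a)/2 = 20362 km = 2.036×10⁷ m.
Vis-viva: v² = μ(2/r − 1/a) = 3.986×10¹⁴ × (7.937×10⁻⁸ − 4.911×10⁻⁸) = 1.206×10⁷ m²/s².
v = 3473 m/s.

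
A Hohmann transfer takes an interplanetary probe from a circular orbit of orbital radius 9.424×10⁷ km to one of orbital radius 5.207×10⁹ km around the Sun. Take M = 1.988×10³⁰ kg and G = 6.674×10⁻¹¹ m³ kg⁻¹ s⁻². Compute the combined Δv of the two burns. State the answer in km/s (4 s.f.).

μ = GM = 6.674×10⁻¹¹ × 1.988×10³⁰ = 1.327×10²⁰ m³/s².
r₁ = 9.424×10⁷ km = 9.424×10¹⁰ m.
r₂ = 5.207×10⁹ km = 5.207×10¹² m.
Transfer ellipse a_t = (r₁ + r₂)/2 = 2.651×10¹² m.
At r₁: circular v_c1 = √(μ/r₁) = 37520 m/s; transfer-perihelion v_p = √[μ(2/r₁ − 1/a_t)] = 52590 m/s.
Δv₁ = v_p − v_c1 = 15070 m/s.
At r₂: circular v_c2 = √(μ/r₂) = 5048 m/s; transfer-aphelion v_a = √[μ(2/r₂ − 1/a_t)] = 951.8 m/s.
Δv₂ = v_c2 − v_a = 4096 m/s.
Total Δv = Δv₁ + Δv₂ = 19160 m/s = 19.16 km/s.

Δv_total ≈ 19.16 km/s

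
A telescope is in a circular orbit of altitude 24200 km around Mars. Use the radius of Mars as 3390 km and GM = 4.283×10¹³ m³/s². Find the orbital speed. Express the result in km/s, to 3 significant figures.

r = 3390 + 24200 = 27590 km = 2.7590×10⁷ m.
For a circular orbit v = √(μ/r) = √(4.283×10¹³ / 2.759×10⁷) = √(1.552×10⁶) = 1246 m/s.
That is 1.246 km/s.

v ≈ 1.25 km/s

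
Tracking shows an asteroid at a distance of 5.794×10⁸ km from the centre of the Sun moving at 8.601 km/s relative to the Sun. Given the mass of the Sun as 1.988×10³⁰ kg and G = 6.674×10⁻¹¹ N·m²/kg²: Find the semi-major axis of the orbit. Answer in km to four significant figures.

a ≈ 3.455×10⁸ km

μ = GM = 6.674×10⁻¹¹ × 1.988×10³⁰ = 1.327×10²⁰ m³/s².
r = 5.794×10¹¹ m.
Vis-viva rearranged: 1/a = 2/r − v²/μ = 3.452×10⁻¹² − 5.576×10⁻¹³ = 2.894×10⁻¹² m⁻¹.
a = 3.455×10¹¹ m = 3.4551×10⁸ km.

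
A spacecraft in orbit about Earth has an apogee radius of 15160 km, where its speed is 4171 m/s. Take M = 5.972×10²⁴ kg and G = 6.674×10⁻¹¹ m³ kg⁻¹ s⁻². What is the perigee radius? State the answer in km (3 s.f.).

μ = GM = 6.674×10⁻¹¹ × 5.972×10²⁴ = 3.986×10¹⁴ m³/s².
r_a = 1.516×10⁷ m.
Specific energy ε = v²/2 − μ/r = -1.759×10⁷ J/kg, so a = −μ/(2ε) = 1.133×10⁷ m.
The apsides satisfy r_p + r_a = 2a, so the perigee radius is 2a − r_a = 7.496×10⁶ m = 7495.9 km.

perigee radius ≈ 7500 km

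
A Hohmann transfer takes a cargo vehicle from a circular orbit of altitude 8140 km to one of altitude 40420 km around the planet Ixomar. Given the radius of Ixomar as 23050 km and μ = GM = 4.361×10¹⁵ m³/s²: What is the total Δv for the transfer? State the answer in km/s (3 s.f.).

r₁ = 23050 + 8140 = 31190 km = 3.1190×10⁷ m.
r₂ = 23050 + 40420 = 63470 km = 6.3470×10⁷ m.
Transfer ellipse a_t = (r₁ + r₂)/2 = 4.733×10⁷ m.
At r₁: circular v_c1 = √(μ/r₁) = 11820 m/s; transfer-periapsis v_p = √[μ(2/r₁ − 1/a_t)] = 13690 m/s.
Δv₁ = v_p − v_c1 = 1869 m/s.
At r₂: circular v_c2 = √(μ/r₂) = 8289 m/s; transfer-apoapsis v_a = √[μ(2/r₂ − 1/a_t)] = 6729 m/s.
Δv₂ = v_c2 − v_a = 1560 m/s.
Total Δv = Δv₁ + Δv₂ = 3429 m/s = 3.429 km/s.

Δv_total ≈ 3.43 km/s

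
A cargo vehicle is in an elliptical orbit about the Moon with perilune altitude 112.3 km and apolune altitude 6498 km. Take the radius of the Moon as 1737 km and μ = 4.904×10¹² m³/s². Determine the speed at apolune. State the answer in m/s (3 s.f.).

r_p = 1737 + 112.3 = 1849.3 km = 1.8493×10⁶ m.
r_a = 1737 + 6498 = 8235.0 km = 8.2350×10⁶ m.
Semi-major axis a = (r_p + r_a)/2 = 5042.1 km = 5.042×10⁶ m.
Vis-viva: v² = μ(2/r − 1/a) = 4.904×10¹² × (2.429×10⁻⁷ − 1.983×10⁻⁷) = 2.184×10⁵ m²/s².
v = 467.3 m/s.

v ≈ 467 m/s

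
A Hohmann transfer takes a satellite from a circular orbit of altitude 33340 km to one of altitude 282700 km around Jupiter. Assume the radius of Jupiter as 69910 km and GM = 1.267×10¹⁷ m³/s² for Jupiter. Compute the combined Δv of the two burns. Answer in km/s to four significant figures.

r₁ = 69910 + 33340 = 103250 km = 1.0325×10⁸ m.
r₂ = 69910 + 282700 = 352610 km = 3.5261×10⁸ m.
Transfer ellipse a_t = (r₁ + r₂)/2 = 2.279×10⁸ m.
At r₁: circular v_c1 = √(μ/r₁) = 35030 m/s; transfer-perijove v_p = √[μ(2/r₁ − 1/a_t)] = 43570 m/s.
Δv₁ = v_p − v_c1 = 8540 m/s.
At r₂: circular v_c2 = √(μ/r₂) = 18960 m/s; transfer-apojove v_a = √[μ(2/r₂ − 1/a_t)] = 12760 m/s.
Δv₂ = v_c2 − v_a = 6198 m/s.
Total Δv = Δv₁ + Δv₂ = 14740 m/s = 14.74 km/s.

Δv_total ≈ 14.74 km/s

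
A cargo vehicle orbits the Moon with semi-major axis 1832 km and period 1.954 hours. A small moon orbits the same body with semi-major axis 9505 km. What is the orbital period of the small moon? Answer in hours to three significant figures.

Kepler's third law: T² ∝ a³, so T₂ = T₁ (a₂/a₁)^(3/2).
a₂/a₁ = 5.188, (a₂/a₁)^(3/2) = 11.82.
T₂ = 1.954 × 11.82 = 23.09 hours.

T₂ ≈ 23.1 hours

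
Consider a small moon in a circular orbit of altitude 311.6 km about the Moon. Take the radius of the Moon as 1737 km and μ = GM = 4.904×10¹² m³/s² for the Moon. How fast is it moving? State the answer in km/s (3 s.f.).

v ≈ 1.55 km/s

r = 1737 + 311.6 = 2048.6 km = 2.0486×10⁶ m.
For a circular orbit v = √(μ/r) = √(4.904×10¹² / 2.049×10⁶) = √(2.394×10⁶) = 1547 m/s.
That is 1.547 km/s.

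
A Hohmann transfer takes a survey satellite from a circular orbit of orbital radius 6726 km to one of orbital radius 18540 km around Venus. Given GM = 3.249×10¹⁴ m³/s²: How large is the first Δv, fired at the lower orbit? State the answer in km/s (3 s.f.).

Δv ≈ 1.47 km/s

r₁ = 6726 km = 6.726×10⁶ m.
r₂ = 18540 km = 1.854×10⁷ m.
Transfer ellipse a_t = (r₁ + r₂)/2 = 1.263×10⁷ m.
At r₁: circular v_c1 = √(μ/r₁) = 6950 m/s; transfer-periapsis v_p = √[μ(2/r₁ − 1/a_t)] = 8420 m/s.
Δv₁ = v_p − v_c1 = 1470 m/s.
= 1.470 km/s.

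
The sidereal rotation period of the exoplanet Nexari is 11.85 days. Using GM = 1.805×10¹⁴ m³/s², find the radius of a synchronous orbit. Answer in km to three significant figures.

T = 11.85 days = 1.024×10⁶ s.
A synchronous orbit has period T, so by Kepler's third law a = (μT²/4π²)^(1/3).
μT²/4π² = 1.805×10¹⁴ × (1.024×10⁶)² / 39.48 = 4.793×10²⁴ m³.
a = 1.686×10⁸ m = 1.6860×10⁵ km.

r_sync ≈ 1.69×10⁵ km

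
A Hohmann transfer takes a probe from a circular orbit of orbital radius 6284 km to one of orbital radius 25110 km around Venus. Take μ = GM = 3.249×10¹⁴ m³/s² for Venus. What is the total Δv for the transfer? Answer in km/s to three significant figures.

Δv_total ≈ 3.23 km/s

r₁ = 6284 km = 6.284×10⁶ m.
r₂ = 25110 km = 2.511×10⁷ m.
Transfer ellipse a_t = (r₁ + r₂)/2 = 1.570×10⁷ m.
At r₁: circular v_c1 = √(μ/r₁) = 7190 m/s; transfer-periapsis v_p = √[μ(2/r₁ − 1/a_t)] = 9094 m/s.
Δv₁ = v_p − v_c1 = 1904 m/s.
At r₂: circular v_c2 = √(μ/r₂) = 3597 m/s; transfer-apoapsis v_a = √[μ(2/r₂ − 1/a_t)] = 2276 m/s.
Δv₂ = v_c2 − v_a = 1321 m/s.
Total Δv = Δv₁ + Δv₂ = 3225 m/s = 3.225 km/s.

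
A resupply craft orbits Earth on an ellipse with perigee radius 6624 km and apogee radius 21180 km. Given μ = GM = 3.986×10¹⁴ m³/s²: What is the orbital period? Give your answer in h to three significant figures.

T ≈ 4.53 h

Semi-major axis a = (r_p + r_a)/2 = (6624.0 + 21180)/2 = 13902 km = 1.390×10⁷ m.
By Kepler's third law T = 2π√(a³/μ) = 2π × 2.596×10³ = 1.631×10⁴ s.
= 4.531 h.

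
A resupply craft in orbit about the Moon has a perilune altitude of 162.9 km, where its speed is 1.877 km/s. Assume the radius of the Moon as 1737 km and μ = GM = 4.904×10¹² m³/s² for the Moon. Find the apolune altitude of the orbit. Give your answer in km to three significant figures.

r_p = 1737 + 162.9 = 1899.9 km = 1.900×10⁶ m.
Specific energy ε = v²/2 − μ/r = -8.196×10⁵ J/kg, so a = −μ/(2ε) = 2.992×10⁶ m.
The apsides satisfy r_p + r_a = 2a, so the apolune radius is 2a − r_p = 4.083×10⁶ m = 4083.3 km.
Apolune altitude = 4083.3 − 1737 = 2346.3 km.

apolune altitude ≈ 2350 km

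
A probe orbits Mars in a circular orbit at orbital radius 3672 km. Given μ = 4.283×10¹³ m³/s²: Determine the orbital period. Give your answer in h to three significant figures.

T ≈ 1.88 h

r = 3672 km = 3.672×10⁶ m.
Kepler's third law: T = 2π√(r³/μ) = 2π√((3.672×10⁶)³ / 4.283×10¹³).
r³/μ = 1.156×10⁶ s², so T = 2π × 1.075×10³ = 6.756×10³ s.
Converting: 6.756×10³ s ÷ 3600 = 1.877 h.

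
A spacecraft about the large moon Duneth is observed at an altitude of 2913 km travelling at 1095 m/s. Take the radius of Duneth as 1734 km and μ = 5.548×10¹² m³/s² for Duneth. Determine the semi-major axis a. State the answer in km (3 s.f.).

r = 1734 + 2913 = 4647.0 km = 4.647×10⁶ m.
Vis-viva rearranged: 1/a = 2/r − v²/μ = 4.304×10⁻⁷ − 2.161×10⁻⁷ = 2.143×10⁻⁷ m⁻¹.
a = 4.667×10⁶ m = 4667.1 km.

a ≈ 4670 km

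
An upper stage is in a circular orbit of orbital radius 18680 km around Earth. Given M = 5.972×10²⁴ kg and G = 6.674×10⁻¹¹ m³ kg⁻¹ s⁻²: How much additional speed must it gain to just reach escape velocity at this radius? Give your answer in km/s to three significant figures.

Δv ≈ 1.91 km/s

μ = GM = 6.674×10⁻¹¹ × 5.972×10²⁴ = 3.986×10¹⁴ m³/s².
r = 18680 km = 1.868×10⁷ m.
Circular speed v_c = √(μ/r) = 4619 m/s.
Escape speed v_esc = √(2μ/r) = √2 × v_c = 6533 m/s.
Δv = v_esc − v_c = 1913 m/s = 1.913 km/s.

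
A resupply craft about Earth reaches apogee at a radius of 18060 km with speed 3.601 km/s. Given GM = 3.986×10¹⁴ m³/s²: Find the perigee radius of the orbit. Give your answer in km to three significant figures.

perigee radius ≈ 7510 km

r_a = 1.806×10⁷ m.
Specific energy ε = v²/2 − μ/r = -1.559×10⁷ J/kg, so a = −μ/(2ε) = 1.279×10⁷ m.
The apsides satisfy r_p + r_a = 2a, so the perigee radius is 2a − r_a = 7.512×10⁶ m = 7512.1 km.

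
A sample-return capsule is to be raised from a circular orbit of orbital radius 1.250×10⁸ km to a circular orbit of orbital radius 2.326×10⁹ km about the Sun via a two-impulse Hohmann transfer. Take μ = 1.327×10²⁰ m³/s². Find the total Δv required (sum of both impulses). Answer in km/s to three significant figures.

Δv_total ≈ 17.4 km/s

r₁ = 1.250×10⁸ km = 1.250×10¹¹ m.
r₂ = 2.326×10⁹ km = 2.326×10¹² m.
Transfer ellipse a_t = (r₁ + r₂)/2 = 1.226×10¹² m.
At r₁: circular v_c1 = √(μ/r₁) = 32580 m/s; transfer-perihelion v_p = √[μ(2/r₁ − 1/a_t)] = 44890 m/s.
Δv₁ = v_p − v_c1 = 12310 m/s.
At r₂: circular v_c2 = √(μ/r₂) = 7553 m/s; transfer-aphelion v_a = √[μ(2/r₂ − 1/a_t)] = 2412 m/s.
Δv₂ = v_c2 − v_a = 5141 m/s.
Total Δv = Δv₁ + Δv₂ = 17450 m/s = 17.45 km/s.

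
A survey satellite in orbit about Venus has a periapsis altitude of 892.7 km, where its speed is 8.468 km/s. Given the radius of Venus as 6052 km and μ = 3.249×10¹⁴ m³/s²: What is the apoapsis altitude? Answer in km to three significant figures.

apoapsis altitude ≈ 16700 km

r_p = 6052 + 892.7 = 6944.7 km = 6.945×10⁶ m.
Specific energy ε = v²/2 − μ/r = -1.093×10⁷ J/kg, so a = −μ/(2ε) = 1.486×10⁷ m.
The apsides satisfy r_p + r_a = 2a, so the apoapsis radius is 2a − r_p = 2.278×10⁷ m = 22780 km.
Apoapsis altitude = 22780 − 6052 = 16728 km.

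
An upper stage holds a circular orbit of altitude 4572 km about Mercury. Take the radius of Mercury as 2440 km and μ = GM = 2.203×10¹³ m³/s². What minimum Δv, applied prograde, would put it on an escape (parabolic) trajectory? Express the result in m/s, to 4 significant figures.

r = 2440 + 4572 = 7012.0 km = 7.0120×10⁶ m.
Circular speed v_c = √(μ/r) = 1773 m/s.
Escape speed v_esc = √(2μ/r) = √2 × v_c = 2507 m/s.
Δv = v_esc − v_c = 734.2 m/s.

Δv ≈ 734.2 m/s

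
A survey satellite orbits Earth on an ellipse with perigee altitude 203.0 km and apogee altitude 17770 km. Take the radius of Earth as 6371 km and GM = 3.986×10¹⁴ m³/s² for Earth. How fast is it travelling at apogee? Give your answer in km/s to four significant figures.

v ≈ 2.659 km/s

r_p = 6371 + 203.0 = 6574.0 km = 6.5740×10⁶ m.
r_a = 6371 + 17770 = 24141 km = 2.4141×10⁷ m.
Semi-major axis a = (r_p + r_a)/2 = 15358 km = 1.536×10⁷ m.
Vis-viva: v² = μ(2/r − 1/a) = 3.986×10¹⁴ × (8.285×10⁻⁸ − 6.511×10⁻⁸) = 7.068×10⁶ m²/s².
v = 2659 m/s = 2.659 km/s.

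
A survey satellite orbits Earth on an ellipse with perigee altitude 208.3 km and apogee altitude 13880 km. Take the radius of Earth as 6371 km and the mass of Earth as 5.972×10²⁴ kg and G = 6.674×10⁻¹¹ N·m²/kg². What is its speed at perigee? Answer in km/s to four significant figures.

v ≈ 9.563 km/s

μ = GM = 6.674×10⁻¹¹ × 5.972×10²⁴ = 3.986×10¹⁴ m³/s².
r_p = 6371 + 208.3 = 6579.3 km = 6.5793×10⁶ m.
r_a = 6371 + 13880 = 20251 km = 2.0251×10⁷ m.
Semi-major axis a = (r_p + r_a)/2 = 13415 km = 1.342×10⁷ m.
Vis-viva: v² = μ(2/r − 1/a) = 3.986×10¹⁴ × (3.040×10⁻⁷ − 7.454×10⁻⁸) = 9.145×10⁷ m²/s².
v = 9563 m/s = 9.563 km/s.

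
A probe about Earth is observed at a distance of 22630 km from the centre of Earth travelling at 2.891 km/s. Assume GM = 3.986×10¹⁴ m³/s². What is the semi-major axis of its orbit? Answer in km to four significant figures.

r = 2.263×10⁷ m.
Vis-viva rearranged: 1/a = 2/r − v²/μ = 8.838×10⁻⁸ − 2.097×10⁻⁸ = 6.741×10⁻⁸ m⁻¹.
a = 1.483×10⁷ m = 14835 km.

a ≈ 14830 km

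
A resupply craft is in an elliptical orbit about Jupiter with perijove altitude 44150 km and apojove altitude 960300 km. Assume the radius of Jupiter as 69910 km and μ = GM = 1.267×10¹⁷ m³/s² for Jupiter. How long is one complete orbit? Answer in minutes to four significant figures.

r_p = 69910 + 44150 = 114060 km = 1.1406×10⁸ m.
r_a = 69910 + 960300 = 1030200 km = 1.0302×10⁹ m.
Semi-major axis a = (r_p + r_a)/2 = (1.1406×10⁵ + 1.0302×10⁶)/2 = 5.7214×10⁵ km = 5.721×10⁸ m.
By Kepler's third law T = 2π√(a³/μ) = 2π × 3.845×10⁴ = 2.416×10⁵ s.
= 4026 minutes.

T ≈ 4026 minutes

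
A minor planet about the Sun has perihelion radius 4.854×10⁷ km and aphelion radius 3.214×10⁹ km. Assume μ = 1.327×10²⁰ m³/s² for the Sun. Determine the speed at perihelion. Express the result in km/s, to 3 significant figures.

Semi-major axis a = (r_p + r_a)/2 = 1.6313×10⁹ km = 1.631×10¹² m.
Vis-viva: v² = μ(2/r − 1/a) = 1.327×10²⁰ × (4.120×10⁻¹¹ − 6.130×10⁻¹³) = 5.386×10⁹ m²/s².
v = 73390 m/s = 73.39 km/s.

v ≈ 73.4 km/s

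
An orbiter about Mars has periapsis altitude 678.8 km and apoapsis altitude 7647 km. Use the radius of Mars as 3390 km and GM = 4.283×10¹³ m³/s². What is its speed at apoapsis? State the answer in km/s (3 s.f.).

r_p = 3390 + 678.8 = 4068.8 km = 4.0688×10⁶ m.
r_a = 3390 + 7647 = 11037 km = 1.1037×10⁷ m.
Semi-major axis a = (r_p + r_a)/2 = 7552.9 km = 7.553×10⁶ m.
Vis-viva: v² = μ(2/r − 1/a) = 4.283×10¹³ × (1.812×10⁻⁷ − 1.324×10⁻⁷) = 2.090×10⁶ m²/s².
v = 1446 m/s = 1.446 km/s.

v ≈ 1.45 km/s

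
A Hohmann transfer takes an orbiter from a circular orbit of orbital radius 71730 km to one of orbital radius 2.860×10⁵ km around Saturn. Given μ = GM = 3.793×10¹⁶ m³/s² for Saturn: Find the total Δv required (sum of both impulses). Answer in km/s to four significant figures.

r₁ = 71730 km = 7.173×10⁷ m.
r₂ = 2.860×10⁵ km = 2.860×10⁸ m.
Transfer ellipse a_t = (r₁ + r₂)/2 = 1.789×10⁸ m.
At r₁: circular v_c1 = √(μ/r₁) = 23000 m/s; transfer-perikrone v_p = √[μ(2/r₁ − 1/a_t)] = 29080 m/s.
Δv₁ = v_p − v_c1 = 6082 m/s.
At r₂: circular v_c2 = √(μ/r₂) = 11520 m/s; transfer-apokrone v_a = √[μ(2/r₂ − 1/a_t)] = 7293 m/s.
Δv₂ = v_c2 − v_a = 4223 m/s.
Total Δv = Δv₁ + Δv₂ = 10310 m/s = 10.31 km/s.

Δv_total ≈ 10.31 km/s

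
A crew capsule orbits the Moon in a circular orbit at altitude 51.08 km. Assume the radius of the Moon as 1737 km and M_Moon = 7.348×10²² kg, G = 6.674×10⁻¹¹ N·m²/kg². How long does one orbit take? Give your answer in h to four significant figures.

μ = GM = 6.674×10⁻¹¹ × 7.348×10²² = 4.904×10¹² m³/s².
r = 1737 + 51.08 = 1788.1 km = 1.7881×10⁶ m.
Kepler's third law: T = 2π√(r³/μ) = 2π√((1.788×10⁶)³ / 4.904×10¹²).
r³/μ = 1.166×10⁶ s², so T = 2π × 1.080×10³ = 6.784×10³ s.
Converting: 6.784×10³ s ÷ 3600 = 1.884 h.

T ≈ 1.884 h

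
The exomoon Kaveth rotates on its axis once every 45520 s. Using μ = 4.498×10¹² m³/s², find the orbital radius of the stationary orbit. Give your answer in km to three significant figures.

r_sync ≈ 6180 km

A synchronous orbit has period T, so by Kepler's third law a = (μT²/4π²)^(1/3).
μT²/4π² = 4.498×10¹² × (4.552×10⁴)² / 39.48 = 2.361×10²⁰ m³.
a = 6.180×10⁶ m = 6180.5 km.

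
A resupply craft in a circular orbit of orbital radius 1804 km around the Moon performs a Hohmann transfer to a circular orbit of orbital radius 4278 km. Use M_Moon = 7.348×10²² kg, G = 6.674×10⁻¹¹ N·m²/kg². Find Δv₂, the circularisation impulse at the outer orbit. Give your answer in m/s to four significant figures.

μ = GM = 6.674×10⁻¹¹ × 7.348×10²² = 4.904×10¹² m³/s².
r₁ = 1804 km = 1.804×10⁶ m.
r₂ = 4278 km = 4.278×10⁶ m.
Transfer ellipse a_t = (r₁ + r₂)/2 = 3.041×10⁶ m.
At r₁: circular v_c1 = √(μ/r₁) = 1649 m/s; transfer-perilune v_p = √[μ(2/r₁ − 1/a_t)] = 1956 m/s.
At r₂: circular v_c2 = √(μ/r₂) = 1071 m/s; transfer-apolune v_a = √[μ(2/r₂ − 1/a_t)] = 824.6 m/s.
Δv₂ = v_c2 − v_a = 246.0 m/s.

Δv ≈ 246.0 m/s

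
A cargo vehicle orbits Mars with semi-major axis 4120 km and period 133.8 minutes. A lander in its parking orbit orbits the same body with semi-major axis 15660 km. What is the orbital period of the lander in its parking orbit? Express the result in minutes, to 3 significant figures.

T₂ ≈ 992 minutes

Kepler's third law: T² ∝ a³, so T₂ = T₁ (a₂/a₁)^(3/2).
a₂/a₁ = 3.801, (a₂/a₁)^(3/2) = 7.410.
T₂ = 133.8 × 7.410 = 991.5 minutes.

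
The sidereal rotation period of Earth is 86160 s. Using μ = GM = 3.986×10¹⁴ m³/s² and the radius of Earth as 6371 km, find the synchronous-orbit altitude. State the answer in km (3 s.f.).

h_sync ≈ 35800 km

A synchronous orbit has period T, so by Kepler's third law a = (μT²/4π²)^(1/3).
μT²/4π² = 3.986×10¹⁴ × (8.616×10⁴)² / 39.48 = 7.495×10²² m³.
a = 4.216×10⁷ m = 42163 km.
Altitude h = a − R = 42163 − 6371 = 35792 km.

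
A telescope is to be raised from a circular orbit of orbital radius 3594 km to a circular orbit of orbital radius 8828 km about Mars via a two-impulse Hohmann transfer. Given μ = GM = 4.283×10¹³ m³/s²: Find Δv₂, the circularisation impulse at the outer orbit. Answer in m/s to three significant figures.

Δv ≈ 527 m/s

r₁ = 3594 km = 3.594×10⁶ m.
r₂ = 8828 km = 8.828×10⁶ m.
Transfer ellipse a_t = (r₁ + r₂)/2 = 6.211×10⁶ m.
At r₁: circular v_c1 = √(μ/r₁) = 3452 m/s; transfer-periapsis v_p = √[μ(2/r₁ − 1/a_t)] = 4116 m/s.
At r₂: circular v_c2 = √(μ/r₂) = 2203 m/s; transfer-apoapsis v_a = √[μ(2/r₂ − 1/a_t)] = 1676 m/s.
Δv₂ = v_c2 − v_a = 527.1 m/s.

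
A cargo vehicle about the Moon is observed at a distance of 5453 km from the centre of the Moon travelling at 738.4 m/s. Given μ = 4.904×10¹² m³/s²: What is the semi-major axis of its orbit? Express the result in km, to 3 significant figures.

a ≈ 3910 km

r = 5.453×10⁶ m.
Specific orbital energy ε = v²/2 − μ/r = (738.4)²/2 − 4.904×10¹²/5.453×10⁶ = -6.267×10⁵ J/kg.
Since ε = −μ/(2a), a = −μ/(2ε) = 3.913×10⁶ m = 3912.5 km.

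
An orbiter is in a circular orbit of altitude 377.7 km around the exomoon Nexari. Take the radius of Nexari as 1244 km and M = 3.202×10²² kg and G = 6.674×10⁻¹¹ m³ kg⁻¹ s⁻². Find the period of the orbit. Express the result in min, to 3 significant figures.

μ = GM = 6.674×10⁻¹¹ × 3.202×10²² = 2.137×10¹² m³/s².
r = 1244 + 377.7 = 1621.7 km = 1.6217×10⁶ m.
Kepler's third law: T = 2π√(r³/μ) = 2π√((1.622×10⁶)³ / 2.137×10¹²).
r³/μ = 1.996×10⁶ s², so T = 2π × 1.413×10³ = 8.876×10³ s.
Converting: 8.876×10³ s ÷ 60.00 = 147.9 min.

T ≈ 148 min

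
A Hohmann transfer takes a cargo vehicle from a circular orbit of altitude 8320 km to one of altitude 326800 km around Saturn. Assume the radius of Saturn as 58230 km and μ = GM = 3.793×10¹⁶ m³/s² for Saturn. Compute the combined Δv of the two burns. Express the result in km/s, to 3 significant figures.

r₁ = 58230 + 8320 = 66550 km = 6.6550×10⁷ m.
r₂ = 58230 + 326800 = 385030 km = 3.8503×10⁸ m.
Transfer ellipse a_t = (r₁ + r₂)/2 = 2.258×10⁸ m.
At r₁: circular v_c1 = √(μ/r₁) = 23870 m/s; transfer-perikrone v_p = √[μ(2/r₁ − 1/a_t)] = 31180 m/s.
Δv₁ = v_p − v_c1 = 7302 m/s.
At r₂: circular v_c2 = √(μ/r₂) = 9925 m/s; transfer-apokrone v_a = √[μ(2/r₂ − 1/a_t)] = 5388 m/s.
Δv₂ = v_c2 − v_a = 4537 m/s.
Total Δv = Δv₁ + Δv₂ = 11840 m/s = 11.84 km/s.

Δv_total ≈ 11.8 km/s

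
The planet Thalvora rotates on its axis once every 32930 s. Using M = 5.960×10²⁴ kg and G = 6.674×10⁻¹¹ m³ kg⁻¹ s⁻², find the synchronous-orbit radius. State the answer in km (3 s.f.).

r_sync ≈ 22200 km

μ = GM = 6.674×10⁻¹¹ × 5.960×10²⁴ = 3.978×10¹⁴ m³/s².
A synchronous orbit has period T, so by Kepler's third law a = (μT²/4π²)^(1/3).
μT²/4π² = 3.978×10¹⁴ × (3.293×10⁴)² / 39.48 = 1.093×10²² m³.
a = 2.219×10⁷ m = 22190 km.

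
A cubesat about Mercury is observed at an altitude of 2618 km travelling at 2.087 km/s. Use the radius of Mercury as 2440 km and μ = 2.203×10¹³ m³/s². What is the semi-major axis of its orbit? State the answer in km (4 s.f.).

a ≈ 5058 km

r = 2440 + 2618 = 5058.0 km = 5.058×10⁶ m.
Specific orbital energy ε = v²/2 − μ/r = (2087)²/2 − 2.203×10¹³/5.058×10⁶ = -2.178×10⁶ J/kg.
Since ε = −μ/(2a), a = −μ/(2ε) = 5.058×10⁶ m = 5058.1 km.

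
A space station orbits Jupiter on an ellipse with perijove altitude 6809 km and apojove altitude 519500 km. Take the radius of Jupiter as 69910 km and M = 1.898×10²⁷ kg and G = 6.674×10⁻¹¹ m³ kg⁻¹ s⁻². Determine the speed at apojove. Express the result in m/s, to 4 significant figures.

v ≈ 7036 m/s

μ = GM = 6.674×10⁻¹¹ × 1.898×10²⁷ = 1.267×10¹⁷ m³/s².
r_p = 69910 + 6809 = 76719 km = 7.6719×10⁷ m.
r_a = 69910 + 519500 = 589410 km = 5.8941×10⁸ m.
Semi-major axis a = (r_p + r_a)/2 = 3.3306×10⁵ km = 3.331×10⁸ m.
Vis-viva: v² = μ(2/r − 1/a) = 1.267×10¹⁷ × (3.393×10⁻⁹ − 3.002×10⁻⁹) = 4.950×10⁷ m²/s².
v = 7036 m/s.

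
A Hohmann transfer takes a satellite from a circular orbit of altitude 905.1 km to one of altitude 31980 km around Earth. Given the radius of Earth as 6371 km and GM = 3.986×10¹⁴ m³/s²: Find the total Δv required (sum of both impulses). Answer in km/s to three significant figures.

r₁ = 6371 + 905.1 = 7276.1 km = 7.2761×10⁶ m.
r₂ = 6371 + 31980 = 38351 km = 3.8351×10⁷ m.
Transfer ellipse a_t = (r₁ + r₂)/2 = 2.281×10⁷ m.
At r₁: circular v_c1 = √(μ/r₁) = 7401 m/s; transfer-perigee v_p = √[μ(2/r₁ − 1/a_t)] = 9596 m/s.
Δv₁ = v_p − v_c1 = 2195 m/s.
At r₂: circular v_c2 = √(μ/r₂) = 3224 m/s; transfer-apogee v_a = √[μ(2/r₂ − 1/a_t)] = 1821 m/s.
Δv₂ = v_c2 − v_a = 1403 m/s.
Total Δv = Δv₁ + Δv₂ = 3598 m/s = 3.598 km/s.

Δv_total ≈ 3.60 km/s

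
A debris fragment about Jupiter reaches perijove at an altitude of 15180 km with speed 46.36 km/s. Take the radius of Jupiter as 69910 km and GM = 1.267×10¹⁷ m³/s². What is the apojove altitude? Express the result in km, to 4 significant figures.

apojove altitude ≈ 1.508×10⁵ km

r_p = 69910 + 15180 = 85090 km = 8.509×10⁷ m.
Specific energy ε = v²/2 − μ/r = -4.144×10⁸ J/kg, so a = −μ/(2ε) = 1.529×10⁸ m.
The apsides satisfy r_p + r_a = 2a, so the apojove radius is 2a − r_p = 2.207×10⁸ m = 2.2066×10⁵ km.
Apojove altitude = 2.2066×10⁵ − 69910 = 1.5075×10⁵ km.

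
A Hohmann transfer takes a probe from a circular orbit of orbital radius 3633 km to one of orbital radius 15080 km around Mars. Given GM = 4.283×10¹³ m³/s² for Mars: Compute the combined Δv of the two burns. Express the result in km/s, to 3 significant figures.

r₁ = 3633 km = 3.633×10⁶ m.
r₂ = 15080 km = 1.508×10⁷ m.
Transfer ellipse a_t = (r₁ + r₂)/2 = 9.356×10⁶ m.
At r₁: circular v_c1 = √(μ/r₁) = 3434 m/s; transfer-periapsis v_p = √[μ(2/r₁ − 1/a_t)] = 4359 m/s.
Δv₁ = v_p − v_c1 = 925.5 m/s.
At r₂: circular v_c2 = √(μ/r₂) = 1685 m/s; transfer-apoapsis v_a = √[μ(2/r₂ − 1/a_t)] = 1050 m/s.
Δv₂ = v_c2 − v_a = 635.1 m/s.
Total Δv = Δv₁ + Δv₂ = 1561 m/s = 1.561 km/s.

Δv_total ≈ 1.56 km/s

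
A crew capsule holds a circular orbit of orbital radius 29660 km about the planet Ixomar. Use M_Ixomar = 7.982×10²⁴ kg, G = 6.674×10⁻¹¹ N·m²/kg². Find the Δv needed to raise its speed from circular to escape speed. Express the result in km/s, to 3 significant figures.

μ = GM = 6.674×10⁻¹¹ × 7.982×10²⁴ = 5.327×10¹⁴ m³/s².
r = 29660 km = 2.966×10⁷ m.
Circular speed v_c = √(μ/r) = 4238 m/s.
Escape speed v_esc = √(2μ/r) = √2 × v_c = 5993 m/s.
Δv = v_esc − v_c = 1755 m/s = 1.755 km/s.

Δv ≈ 1.76 km/s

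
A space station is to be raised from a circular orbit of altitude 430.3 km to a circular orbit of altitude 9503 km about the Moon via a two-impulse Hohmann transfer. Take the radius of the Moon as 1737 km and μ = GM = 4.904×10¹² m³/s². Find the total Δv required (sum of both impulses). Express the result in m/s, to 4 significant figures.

Δv_total ≈ 728.5 m/s

r₁ = 1737 + 430.3 = 2167.3 km = 2.1673×10⁶ m.
r₂ = 1737 + 9503 = 11240 km = 1.1240×10⁷ m.
Transfer ellipse a_t = (r₁ + r₂)/2 = 6.704×10⁶ m.
At r₁: circular v_c1 = √(μ/r₁) = 1504 m/s; transfer-perilune v_p = √[μ(2/r₁ − 1/a_t)] = 1948 m/s.
Δv₁ = v_p − v_c1 = 443.6 m/s.
At r₂: circular v_c2 = √(μ/r₂) = 660.5 m/s; transfer-apolune v_a = √[μ(2/r₂ − 1/a_t)] = 375.6 m/s.
Δv₂ = v_c2 − v_a = 285.0 m/s.
Total Δv = Δv₁ + Δv₂ = 728.5 m/s.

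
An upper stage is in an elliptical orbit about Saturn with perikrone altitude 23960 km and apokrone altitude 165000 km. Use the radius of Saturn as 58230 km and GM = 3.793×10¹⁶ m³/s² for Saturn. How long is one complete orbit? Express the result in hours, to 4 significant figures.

r_p = 58230 + 23960 = 82190 km = 8.2190×10⁷ m.
r_a = 58230 + 165000 = 223230 km = 2.2323×10⁸ m.
Semi-major axis a = (r_p + r_a)/2 = (82190 + 2.2323×10⁵)/2 = 1.5271×10⁵ km = 1.527×10⁸ m.
By Kepler's third law T = 2π√(a³/μ) = 2π × 9.690×10³ = 6.088×10⁴ s.
= 16.91 hours.

T ≈ 16.91 hours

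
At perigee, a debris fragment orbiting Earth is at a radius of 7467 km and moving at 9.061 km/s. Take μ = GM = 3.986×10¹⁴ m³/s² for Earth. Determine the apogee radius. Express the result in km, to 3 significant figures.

apogee radius ≈ 24900 km

r_p = 7.467×10⁶ m.
Specific energy ε = v²/2 − μ/r = -1.233×10⁷ J/kg, so a = −μ/(2ε) = 1.616×10⁷ m.
The apsides satisfy r_p + r_a = 2a, so the apogee radius is 2a − r_p = 2.486×10⁷ m = 24859 km.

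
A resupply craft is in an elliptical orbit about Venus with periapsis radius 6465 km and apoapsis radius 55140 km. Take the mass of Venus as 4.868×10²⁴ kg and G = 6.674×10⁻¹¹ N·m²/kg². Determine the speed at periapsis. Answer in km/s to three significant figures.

μ = GM = 6.674×10⁻¹¹ × 4.868×10²⁴ = 3.249×10¹⁴ m³/s².
Semi-major axis a = (r_p + r_a)/2 = 30802 km = 3.080×10⁷ m.
Vis-viva: v² = μ(2/r − 1/a) = 3.249×10¹⁴ × (3.094×10⁻⁷ − 3.246×10⁻⁸) = 8.996×10⁷ m²/s².
v = 9485 m/s = 9.485 km/s.

v ≈ 9.48 km/s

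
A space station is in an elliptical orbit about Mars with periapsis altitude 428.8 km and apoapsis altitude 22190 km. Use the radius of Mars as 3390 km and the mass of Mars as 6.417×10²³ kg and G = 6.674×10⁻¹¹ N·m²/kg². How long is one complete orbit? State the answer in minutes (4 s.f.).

T ≈ 901.8 minutes

μ = GM = 6.674×10⁻¹¹ × 6.417×10²³ = 4.283×10¹³ m³/s².
r_p = 3390 + 428.8 = 3818.8 km = 3.8188×10⁶ m.
r_a = 3390 + 22190 = 25580 km = 2.5580×10⁷ m.
Semi-major axis a = (r_p + r_a)/2 = (3818.8 + 25580)/2 = 14699 km = 1.470×10⁷ m.
By Kepler's third law T = 2π√(a³/μ) = 2π × 8.612×10³ = 5.411×10⁴ s.
= 901.8 minutes.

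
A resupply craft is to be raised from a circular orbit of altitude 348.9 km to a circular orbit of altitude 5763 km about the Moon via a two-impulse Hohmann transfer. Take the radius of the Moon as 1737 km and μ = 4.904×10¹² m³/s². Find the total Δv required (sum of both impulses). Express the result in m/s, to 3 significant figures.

r₁ = 1737 + 348.9 = 2085.9 km = 2.0859×10⁶ m.
r₂ = 1737 + 5763 = 7500.0 km = 7.5000×10⁶ m.
Transfer ellipse a_t = (r₁ + r₂)/2 = 4.793×10⁶ m.
At r₁: circular v_c1 = √(μ/r₁) = 1533 m/s; transfer-perilune v_p = √[μ(2/r₁ − 1/a_t)] = 1918 m/s.
Δv₁ = v_p − v_c1 = 384.7 m/s.
At r₂: circular v_c2 = √(μ/r₂) = 808.6 m/s; transfer-apolune v_a = √[μ(2/r₂ − 1/a_t)] = 533.4 m/s.
Δv₂ = v_c2 − v_a = 275.2 m/s.
Total Δv = Δv₁ + Δv₂ = 659.9 m/s.

Δv_total ≈ 660 m/s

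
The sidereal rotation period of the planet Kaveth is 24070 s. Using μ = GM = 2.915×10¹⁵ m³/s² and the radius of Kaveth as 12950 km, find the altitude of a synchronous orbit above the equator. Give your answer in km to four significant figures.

A synchronous orbit has period T, so by Kepler's third law a = (μT²/4π²)^(1/3).
μT²/4π² = 2.915×10¹⁵ × (2.407×10⁴)² / 39.48 = 4.278×10²² m³.
a = 3.497×10⁷ m = 34974 km.
Altitude h = a − R = 34974 − 12950 = 22024 km.

h_sync ≈ 22020 km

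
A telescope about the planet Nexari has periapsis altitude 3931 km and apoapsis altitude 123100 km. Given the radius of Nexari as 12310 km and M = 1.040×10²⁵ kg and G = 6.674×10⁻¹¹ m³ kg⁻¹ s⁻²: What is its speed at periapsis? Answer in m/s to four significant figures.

μ = GM = 6.674×10⁻¹¹ × 1.040×10²⁵ = 6.941×10¹⁴ m³/s².
r_p = 12310 + 3931 = 16241 km = 1.6241×10⁷ m.
r_a = 12310 + 123100 = 135410 km = 1.3541×10⁸ m.
Semi-major axis a = (r_p + r_a)/2 = 75826 km = 7.583×10⁷ m.
Vis-viva: v² = μ(2/r − 1/a) = 6.941×10¹⁴ × (1.231×10⁻⁷ − 1.319×10⁻⁸) = 7.632×10⁷ m²/s².
v = 8736 m/s.

v ≈ 8736 m/s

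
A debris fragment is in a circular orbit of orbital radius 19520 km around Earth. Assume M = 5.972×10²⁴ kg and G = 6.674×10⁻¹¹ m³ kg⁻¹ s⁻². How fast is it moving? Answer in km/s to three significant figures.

μ = GM = 6.674×10⁻¹¹ × 5.972×10²⁴ = 3.986×10¹⁴ m³/s².
r = 19520 km = 1.952×10⁷ m.
For a circular orbit v = √(μ/r) = √(3.986×10¹⁴ / 1.952×10⁷) = √(2.042×10⁷) = 4519 m/s.
That is 4.519 km/s.

v ≈ 4.52 km/s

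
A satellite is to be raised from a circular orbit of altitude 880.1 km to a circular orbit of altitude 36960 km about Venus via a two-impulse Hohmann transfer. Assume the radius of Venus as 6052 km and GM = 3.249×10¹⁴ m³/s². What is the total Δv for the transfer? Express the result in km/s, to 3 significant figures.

r₁ = 6052 + 880.1 = 6932.1 km = 6.9321×10⁶ m.
r₂ = 6052 + 36960 = 43012 km = 4.3012×10⁷ m.
Transfer ellipse a_t = (r₁ + r₂)/2 = 2.497×10⁷ m.
At r₁: circular v_c1 = √(μ/r₁) = 6846 m/s; transfer-periapsis v_p = √[μ(2/r₁ − 1/a_t)] = 8985 m/s.
Δv₁ = v_p − v_c1 = 2139 m/s.
At r₂: circular v_c2 = √(μ/r₂) = 2748 m/s; transfer-apoapsis v_a = √[μ(2/r₂ − 1/a_t)] = 1448 m/s.
Δv₂ = v_c2 − v_a = 1300 m/s.
Total Δv = Δv₁ + Δv₂ = 3439 m/s = 3.439 km/s.

Δv_total ≈ 3.44 km/s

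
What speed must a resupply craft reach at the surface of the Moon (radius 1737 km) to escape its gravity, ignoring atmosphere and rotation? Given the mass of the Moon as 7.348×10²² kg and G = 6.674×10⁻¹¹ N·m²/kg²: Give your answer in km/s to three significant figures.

v_esc ≈ 2.38 km/s

μ = GM = 6.674×10⁻¹¹ × 7.348×10²² = 4.904×10¹² m³/s².
r = R = 1.737×10⁶ m.
Escape speed v_esc = √(2μ/r) = √(2 × 4.904×10¹² / 1.737×10⁶) = √(5.647×10⁶) = 2376 m/s.
= 2.376 km/s.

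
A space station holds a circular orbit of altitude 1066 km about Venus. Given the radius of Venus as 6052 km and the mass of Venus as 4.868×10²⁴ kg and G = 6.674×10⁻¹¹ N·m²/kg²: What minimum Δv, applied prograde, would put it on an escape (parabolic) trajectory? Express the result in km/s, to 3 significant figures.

Δv ≈ 2.80 km/s

μ = GM = 6.674×10⁻¹¹ × 4.868×10²⁴ = 3.249×10¹⁴ m³/s².
r = 6052 + 1066 = 7118.0 km = 7.1180×10⁶ m.
Circular speed v_c = √(μ/r) = 6756 m/s.
Escape speed v_esc = √(2μ/r) = √2 × v_c = 9554 m/s.
Δv = v_esc − v_c = 2798 m/s = 2.798 km/s.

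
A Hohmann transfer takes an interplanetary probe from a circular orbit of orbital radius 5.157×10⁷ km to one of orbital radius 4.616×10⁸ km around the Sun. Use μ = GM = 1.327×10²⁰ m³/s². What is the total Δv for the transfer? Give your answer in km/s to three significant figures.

r₁ = 5.157×10⁷ km = 5.157×10¹⁰ m.
r₂ = 4.616×10⁸ km = 4.616×10¹¹ m.
Transfer ellipse a_t = (r₁ + r₂)/2 = 2.566×10¹¹ m.
At r₁: circular v_c1 = √(μ/r₁) = 50730 m/s; transfer-perihelion v_p = √[μ(2/r₁ − 1/a_t)] = 68040 m/s.
Δv₁ = v_p − v_c1 = 17310 m/s.
At r₂: circular v_c2 = √(μ/r₂) = 16960 m/s; transfer-aphelion v_a = √[μ(2/r₂ − 1/a_t)] = 7601 m/s.
Δv₂ = v_c2 − v_a = 9354 m/s.
Total Δv = Δv₁ + Δv₂ = 26670 m/s = 26.67 km/s.

Δv_total ≈ 26.7 km/s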